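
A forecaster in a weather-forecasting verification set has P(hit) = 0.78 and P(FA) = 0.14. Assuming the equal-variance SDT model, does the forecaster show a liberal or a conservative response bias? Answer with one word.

z(H) = 0.772, z(FA) = -1.080
c = −½·(z(H) + z(FA)) = 0.154
c > 0 → conservative criterion (biased toward responding “no”).

conservative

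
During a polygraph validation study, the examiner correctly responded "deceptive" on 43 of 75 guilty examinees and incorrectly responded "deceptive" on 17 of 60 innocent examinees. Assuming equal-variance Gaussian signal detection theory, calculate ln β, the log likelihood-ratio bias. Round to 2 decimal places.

H = 43/75 = 0.5733
FA = 17/60 = 0.2833
z(H) = 0.185
z(FA) = -0.573
ln β = −½·[z(H)² − z(FA)²] = −0.5 × (0.034 − 0.328) = 0.147

ln β = 0.15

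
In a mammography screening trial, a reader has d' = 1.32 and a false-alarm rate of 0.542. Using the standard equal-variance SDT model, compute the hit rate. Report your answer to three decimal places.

hit rate = 0.923

z(false-alarm rate) = z(0.542) = 0.1055
z(H) = z(FA) + d' = 0.1055 + 1.32 = 1.4255
hit rate = Φ(1.4255) = 0.9230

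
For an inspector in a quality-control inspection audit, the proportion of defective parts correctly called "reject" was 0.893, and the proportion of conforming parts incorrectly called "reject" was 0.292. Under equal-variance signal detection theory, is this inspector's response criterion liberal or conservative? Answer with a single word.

z(H) = 1.243, z(FA) = -0.548
c = −½·(z(H) + z(FA)) = -0.3475
c < 0 → liberal criterion (biased toward responding “yes”).

liberal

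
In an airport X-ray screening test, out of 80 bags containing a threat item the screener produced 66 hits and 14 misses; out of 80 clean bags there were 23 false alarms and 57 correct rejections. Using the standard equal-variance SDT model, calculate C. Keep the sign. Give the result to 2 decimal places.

C = -0.19

H = 66/80 = 0.8250
FA = 23/80 = 0.2875
z(H) = z(0.8250) = 0.9346
z(FA) = z(0.2875) = -0.5607
c = −½·[z(H) + z(FA)] = −0.5 × (0.9346 + (-0.5607)) = -0.18695
c < 0: the screener has a liberal response bias.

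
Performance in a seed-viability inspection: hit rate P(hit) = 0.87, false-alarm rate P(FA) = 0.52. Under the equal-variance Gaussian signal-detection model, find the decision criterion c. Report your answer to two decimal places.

c = -0.59

z(H) = z(0.87) = 1.126
z(FA) = z(0.52) = 0.050
c = −½·[z(H) + z(FA)] = −0.5 × (1.126 + 0.050) = -0.588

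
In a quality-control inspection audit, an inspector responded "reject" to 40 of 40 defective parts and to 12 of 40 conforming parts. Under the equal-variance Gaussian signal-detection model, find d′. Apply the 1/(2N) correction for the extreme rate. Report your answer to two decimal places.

d′ = 2.77

The hit rate is 40/40 = 1, so apply the 1/(2N) correction: H → 1 − 1/(2·40) = 0.98750.
z(H) = z(0.98750) = 2.241
z(FA) = z(0.30000) = -0.524
d' = 2.241 − (-0.524) = 2.765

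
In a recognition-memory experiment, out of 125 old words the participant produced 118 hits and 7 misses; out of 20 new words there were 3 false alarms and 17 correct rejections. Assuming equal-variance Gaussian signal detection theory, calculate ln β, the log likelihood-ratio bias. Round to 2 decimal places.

H = 118/125 = 0.9440
FA = 3/20 = 0.1500
z(0.9440) = 1.589, z(0.1500) = -1.036
ln β = −½·[z(H)² − z(FA)²] = −0.5 × (2.525 − 1.073) = -0.726

ln β = -0.73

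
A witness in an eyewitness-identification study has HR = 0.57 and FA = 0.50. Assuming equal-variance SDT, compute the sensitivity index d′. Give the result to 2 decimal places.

z(H) = z(0.57) = 0.176
z(FA) = z(0.50) = 0.000
d' = z(H) − z(FA) = 0.176 − 0.000 = 0.176

d′ = 0.18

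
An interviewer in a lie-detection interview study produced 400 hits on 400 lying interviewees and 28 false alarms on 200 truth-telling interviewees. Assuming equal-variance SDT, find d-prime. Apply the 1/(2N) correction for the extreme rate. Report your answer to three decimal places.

d-prime = 4.104

The hit rate is 400/400 = 1, so apply the 1/(2N) correction: H → 1 − 1/(2·400) = 0.99875.
z(H) = z(0.99875) = 3.0233
z(FA) = z(0.14000) = -1.0803
d' = 3.0233 − (-1.0803) = 4.1036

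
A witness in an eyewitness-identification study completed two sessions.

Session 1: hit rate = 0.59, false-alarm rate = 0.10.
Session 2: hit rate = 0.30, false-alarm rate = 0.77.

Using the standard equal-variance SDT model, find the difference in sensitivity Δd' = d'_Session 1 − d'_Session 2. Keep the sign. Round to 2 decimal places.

Session 1: z(0.59) = 0.228, z(0.10) = -1.282, d' = 1.510
Session 2: z(0.30) = -0.524, z(0.77) = 0.739, d' = -1.263
Δd' = d'_Session 1 − d'_Session 2 = 1.510 − (-1.263) = 2.773
Session 1 has the higher sensitivity.

Δd' = 2.77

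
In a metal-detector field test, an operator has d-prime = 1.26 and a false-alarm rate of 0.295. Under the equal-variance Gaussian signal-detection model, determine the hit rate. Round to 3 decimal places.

hit rate = 0.765

z(false-alarm rate) = z(0.295) = -0.5388
z(H) = z(FA) + d' = -0.5388 + 1.26 = 0.7212
hit rate = Φ(0.7212) = 0.7646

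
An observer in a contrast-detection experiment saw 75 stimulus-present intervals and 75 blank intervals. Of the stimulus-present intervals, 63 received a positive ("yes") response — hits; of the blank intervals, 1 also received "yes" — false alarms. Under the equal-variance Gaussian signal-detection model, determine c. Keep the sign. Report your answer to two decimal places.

c = 0.61

H = 63/75 = 0.8400
FA = 1/75 = 0.0133
z(H) = 0.9945
z(FA) = -2.2173
c = −½·[z(H) + z(FA)] = −0.5 × (0.9945 + (-2.2173)) = 0.6114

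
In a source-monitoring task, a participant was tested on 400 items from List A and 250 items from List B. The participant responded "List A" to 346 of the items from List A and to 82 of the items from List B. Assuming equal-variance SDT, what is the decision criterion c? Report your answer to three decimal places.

H = 346/400 = 0.8650
FA = 82/250 = 0.3280
Φ⁻¹(H) = 1.1031
Φ⁻¹(FA) = -0.4454
c = −½·[z(H) + z(FA)] = −0.5 × (1.1031 + (-0.4454)) = -0.32885

c = -0.329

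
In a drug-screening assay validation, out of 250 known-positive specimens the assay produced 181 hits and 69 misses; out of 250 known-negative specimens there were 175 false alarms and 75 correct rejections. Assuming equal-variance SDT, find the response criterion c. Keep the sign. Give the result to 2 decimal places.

c = -0.56

H = 181/250 = 0.7240
FA = 175/250 = 0.7000
z(0.7240) = 0.5948, z(0.7000) = 0.5244
c = −½·[z(H) + z(FA)] = −0.5 × (0.5948 + 0.5244) = -0.5596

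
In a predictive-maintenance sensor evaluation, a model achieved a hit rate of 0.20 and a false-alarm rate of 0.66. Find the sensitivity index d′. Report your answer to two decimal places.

z(H) = z(0.20) = -0.842
z(FA) = z(0.66) = 0.412
d' = z(H) − z(FA) = -0.842 − 0.412 = -1.254

d′ = -1.25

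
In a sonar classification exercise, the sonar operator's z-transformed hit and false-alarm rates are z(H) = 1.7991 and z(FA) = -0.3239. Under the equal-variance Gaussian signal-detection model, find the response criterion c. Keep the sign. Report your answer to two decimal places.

c = −½·[z(H) + z(FA)] = −½·(1.7991 + (-0.3239)) = -0.7376
c < 0: the sonar operator has a liberal response bias.

c = -0.74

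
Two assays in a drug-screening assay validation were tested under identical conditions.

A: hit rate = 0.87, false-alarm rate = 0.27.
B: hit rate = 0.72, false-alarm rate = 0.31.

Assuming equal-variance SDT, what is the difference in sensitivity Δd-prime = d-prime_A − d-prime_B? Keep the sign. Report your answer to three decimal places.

A: z(0.87) = 1.1264, z(0.27) = -0.6128, d' = 1.7392
B: z(0.72) = 0.5828, z(0.31) = -0.4959, d' = 1.0787
Δd' = d'_A − d'_B = 1.7392 − 1.0787 = 0.6605
A has the higher sensitivity.

Δd-prime = 0.661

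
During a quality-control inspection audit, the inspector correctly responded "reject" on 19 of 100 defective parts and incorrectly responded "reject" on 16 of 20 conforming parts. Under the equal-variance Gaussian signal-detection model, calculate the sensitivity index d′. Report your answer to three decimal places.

d′ = -1.720

H = 19/100 = 0.1900
FA = 16/20 = 0.8000
z(H) = -0.8779
z(FA) = 0.8416
d' = z(H) − z(FA) = -0.8779 − 0.8416 = -1.7195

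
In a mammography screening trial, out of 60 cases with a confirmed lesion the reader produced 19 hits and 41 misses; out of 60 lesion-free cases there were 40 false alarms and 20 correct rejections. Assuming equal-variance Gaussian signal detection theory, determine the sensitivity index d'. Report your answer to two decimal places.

d' = -0.91

H = 19/60 = 0.3167
FA = 40/60 = 0.6667
z(0.3167) = -0.477, z(0.6667) = 0.431
d' = z(H) − z(FA) = -0.477 − 0.431 = -0.908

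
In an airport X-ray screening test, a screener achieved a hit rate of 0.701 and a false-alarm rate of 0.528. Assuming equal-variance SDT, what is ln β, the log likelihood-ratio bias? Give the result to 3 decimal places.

Φ⁻¹(H) = Φ⁻¹(0.701) = 0.5273
Φ⁻¹(FA) = Φ⁻¹(0.528) = 0.0702
ln β = −½·[z(H)² − z(FA)²] = −0.5 × (0.2780 − 0.0049) = -0.13655

ln β = -0.137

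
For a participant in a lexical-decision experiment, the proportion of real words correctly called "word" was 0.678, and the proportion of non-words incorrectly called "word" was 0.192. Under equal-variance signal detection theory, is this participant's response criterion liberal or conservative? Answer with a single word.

z(H) = 0.462, z(FA) = -0.871
c = −½·(z(H) + z(FA)) = 0.2045
c > 0 → conservative criterion (biased toward responding “no”).

conservative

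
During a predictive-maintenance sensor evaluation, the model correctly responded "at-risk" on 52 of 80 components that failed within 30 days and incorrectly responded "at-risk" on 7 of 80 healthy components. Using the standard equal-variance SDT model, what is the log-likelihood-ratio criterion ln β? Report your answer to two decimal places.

ln β = 0.85

H = 52/80 = 0.6500
FA = 7/80 = 0.0875
z(H) = z(0.6500) = 0.385
z(FA) = z(0.0875) = -1.356
ln β = −½·[z(H)² − z(FA)²] = −0.5 × (0.148 − 1.839) = 0.8455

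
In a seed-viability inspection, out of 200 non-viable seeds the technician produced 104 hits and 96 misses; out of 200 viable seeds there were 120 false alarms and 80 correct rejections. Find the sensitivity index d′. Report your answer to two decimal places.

H = 104/200 = 0.5200
FA = 120/200 = 0.6000
z(H) = z(0.5200) = 0.0502
z(FA) = z(0.6000) = 0.2533
d' = z(H) − z(FA) = 0.0502 − 0.2533 = -0.2031

d′ = -0.20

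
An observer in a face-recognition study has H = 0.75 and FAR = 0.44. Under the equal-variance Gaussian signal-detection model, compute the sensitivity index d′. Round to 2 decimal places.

z(0.75) = 0.674, z(0.44) = -0.151
d' = z(H) − z(FA) = 0.674 − (-0.151) = 0.825

d′ = 0.83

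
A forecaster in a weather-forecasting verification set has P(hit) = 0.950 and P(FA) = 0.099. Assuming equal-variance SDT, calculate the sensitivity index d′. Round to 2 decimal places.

d′ = 2.93

Φ⁻¹(H) = Φ⁻¹(0.950) = 1.645
Φ⁻¹(FA) = Φ⁻¹(0.099) = -1.287
d' = z(H) − z(FA) = 1.645 − (-1.287) = 2.932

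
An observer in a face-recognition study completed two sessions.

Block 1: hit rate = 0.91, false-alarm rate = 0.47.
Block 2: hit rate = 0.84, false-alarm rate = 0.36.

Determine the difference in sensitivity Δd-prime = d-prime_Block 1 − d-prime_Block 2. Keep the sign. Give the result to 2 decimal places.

Δd-prime = 0.06

Block 1: z(0.91) = 1.341, z(0.47) = -0.075, d' = 1.416
Block 2: z(0.84) = 0.994, z(0.36) = -0.358, d' = 1.352
Δd' = d'_Block 1 − d'_Block 2 = 1.416 − 1.352 = 0.064
Block 1 has the higher sensitivity.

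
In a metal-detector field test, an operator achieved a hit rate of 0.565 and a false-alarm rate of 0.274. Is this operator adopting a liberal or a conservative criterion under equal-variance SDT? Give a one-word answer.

z(H) = 0.164, z(FA) = -0.601
c = −½·(z(H) + z(FA)) = 0.2185
c > 0 → conservative criterion (biased toward responding “no”).

conservative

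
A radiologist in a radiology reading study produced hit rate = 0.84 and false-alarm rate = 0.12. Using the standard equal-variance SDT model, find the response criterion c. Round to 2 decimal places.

c = 0.09

Φ⁻¹(0.84) = 0.994, Φ⁻¹(0.12) = -1.175
c = −½·[z(H) + z(FA)] = −0.5 × (0.994 + (-1.175)) = 0.0905
c > 0: the radiologist has a conservative response bias.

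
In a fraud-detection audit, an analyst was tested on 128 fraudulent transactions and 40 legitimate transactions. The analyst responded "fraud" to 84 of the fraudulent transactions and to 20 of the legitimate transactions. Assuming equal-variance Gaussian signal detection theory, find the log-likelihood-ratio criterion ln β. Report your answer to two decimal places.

H = 84/128 = 0.6562
FA = 20/40 = 0.5000
Φ⁻¹(H) = Φ⁻¹(0.6562) = 0.402
Φ⁻¹(FA) = Φ⁻¹(0.5000) = 0.000
ln β = −½·[z(H)² − z(FA)²] = −0.5 × (0.162 − 0.000) = -0.081

ln β = -0.08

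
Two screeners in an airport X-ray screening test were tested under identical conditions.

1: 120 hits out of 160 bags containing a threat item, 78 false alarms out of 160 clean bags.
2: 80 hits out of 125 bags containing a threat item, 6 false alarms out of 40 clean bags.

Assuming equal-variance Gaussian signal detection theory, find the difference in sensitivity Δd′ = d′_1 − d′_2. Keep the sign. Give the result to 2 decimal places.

Δd′ = -0.69

1: z(0.7500) = 0.674, z(0.4875) = -0.031, d' = 0.705
2: z(0.6400) = 0.358, z(0.1500) = -1.036, d' = 1.394
Δd' = d'_1 − d'_2 = 0.705 − 1.394 = -0.689
2 has the higher sensitivity.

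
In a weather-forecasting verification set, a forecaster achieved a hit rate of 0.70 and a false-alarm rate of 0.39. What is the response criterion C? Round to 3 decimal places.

Φ⁻¹(H) = Φ⁻¹(0.70) = 0.5244
Φ⁻¹(FA) = Φ⁻¹(0.39) = -0.2793
c = −½·[z(H) + z(FA)] = −0.5 × (0.5244 + (-0.2793)) = -0.12255
c < 0: the forecaster has a liberal response bias.

C = -0.123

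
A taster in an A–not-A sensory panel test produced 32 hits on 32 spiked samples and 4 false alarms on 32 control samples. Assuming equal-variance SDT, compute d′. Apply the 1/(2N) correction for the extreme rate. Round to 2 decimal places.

d′ = 3.30

The hit rate is 32/32 = 1, so apply the 1/(2N) correction: H → 1 − 1/(2·32) = 0.98438.
z(H) = z(0.98438) = 2.154
z(FA) = z(0.12500) = -1.150
d' = 2.154 − (-1.150) = 3.304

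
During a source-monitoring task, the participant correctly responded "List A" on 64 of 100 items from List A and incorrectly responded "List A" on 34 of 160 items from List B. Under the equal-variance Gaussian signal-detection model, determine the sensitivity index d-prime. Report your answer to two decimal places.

H = 64/100 = 0.6400
FA = 34/160 = 0.2125
Φ⁻¹(H) = 0.358
Φ⁻¹(FA) = -0.798
d' = z(H) − z(FA) = 0.358 − (-0.798) = 1.156

d-prime = 1.16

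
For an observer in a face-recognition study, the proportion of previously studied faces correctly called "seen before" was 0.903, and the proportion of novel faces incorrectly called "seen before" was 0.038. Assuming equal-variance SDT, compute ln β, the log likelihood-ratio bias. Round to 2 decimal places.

ln β = 0.73

Φ⁻¹(H) = Φ⁻¹(0.903) = 1.299
Φ⁻¹(FA) = Φ⁻¹(0.038) = -1.774
ln β = −½·[z(H)² − z(FA)²] = −0.5 × (1.687 − 3.147) = 0.730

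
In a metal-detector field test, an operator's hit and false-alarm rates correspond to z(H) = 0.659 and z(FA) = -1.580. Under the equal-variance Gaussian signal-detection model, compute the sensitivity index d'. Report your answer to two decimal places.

d' = z(H) − z(FA) = 0.659 − (-1.580) = 2.239

d' = 2.24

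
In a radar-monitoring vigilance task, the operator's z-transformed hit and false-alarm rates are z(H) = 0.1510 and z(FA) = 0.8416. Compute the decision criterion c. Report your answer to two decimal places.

c = −½·[z(H) + z(FA)] = −½·(0.1510 + 0.8416) = -0.4963

c = -0.50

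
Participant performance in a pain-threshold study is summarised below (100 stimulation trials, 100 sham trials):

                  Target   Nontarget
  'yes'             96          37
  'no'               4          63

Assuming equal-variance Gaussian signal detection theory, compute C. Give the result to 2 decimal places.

C = -0.71

H = 96/100 = 0.9600
FA = 37/100 = 0.3700
z(H) = 1.751
z(FA) = -0.332
c = −½·[z(H) + z(FA)] = −0.5 × (1.751 + (-0.332)) = -0.7095
c < 0: the participant has a liberal response bias.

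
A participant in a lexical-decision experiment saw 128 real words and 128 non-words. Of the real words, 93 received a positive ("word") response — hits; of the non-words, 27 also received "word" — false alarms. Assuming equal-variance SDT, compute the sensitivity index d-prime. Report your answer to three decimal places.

d-prime = 1.406

H = 93/128 = 0.7266
FA = 27/128 = 0.2109
z(H) = 0.6026
z(FA) = -0.8033
d' = z(H) − z(FA) = 0.6026 − (-0.8033) = 1.4059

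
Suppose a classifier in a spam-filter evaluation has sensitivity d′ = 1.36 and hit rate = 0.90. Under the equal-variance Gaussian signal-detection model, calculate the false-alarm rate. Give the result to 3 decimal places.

z(hit rate) = z(0.90) = 1.2816
z(FA) = z(H) − d' = 1.2816 − 1.36 = -0.0784
false-alarm rate = Φ(-0.0784) = 0.4688

false-alarm rate = 0.469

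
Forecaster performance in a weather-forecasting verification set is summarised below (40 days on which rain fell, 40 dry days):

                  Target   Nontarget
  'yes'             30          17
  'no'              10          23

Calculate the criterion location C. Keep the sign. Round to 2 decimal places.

H = 30/40 = 0.7500
FA = 17/40 = 0.4250
z(0.7500) = 0.674, z(0.4250) = -0.189
c = −½·[z(H) + z(FA)] = −0.5 × (0.674 + (-0.189)) = -0.2425
c < 0: the forecaster has a liberal response bias.

C = -0.24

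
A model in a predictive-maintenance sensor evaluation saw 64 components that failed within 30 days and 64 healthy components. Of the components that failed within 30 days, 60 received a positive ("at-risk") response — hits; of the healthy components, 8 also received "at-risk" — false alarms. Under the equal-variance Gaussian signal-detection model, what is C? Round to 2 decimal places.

H = 60/64 = 0.9375
FA = 8/64 = 0.1250
z(H) = z(0.9375) = 1.5341
z(FA) = z(0.1250) = -1.1503
c = −½·[z(H) + z(FA)] = −0.5 × (1.5341 + (-1.1503)) = -0.1919

C = -0.19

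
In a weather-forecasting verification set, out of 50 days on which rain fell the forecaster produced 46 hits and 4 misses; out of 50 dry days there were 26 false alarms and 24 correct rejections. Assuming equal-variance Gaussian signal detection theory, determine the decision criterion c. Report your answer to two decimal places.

c = -0.73

H = 46/50 = 0.9200
FA = 26/50 = 0.5200
Φ⁻¹(H) = 1.405
Φ⁻¹(FA) = 0.050
c = −½·[z(H) + z(FA)] = −0.5 × (1.405 + 0.050) = -0.7275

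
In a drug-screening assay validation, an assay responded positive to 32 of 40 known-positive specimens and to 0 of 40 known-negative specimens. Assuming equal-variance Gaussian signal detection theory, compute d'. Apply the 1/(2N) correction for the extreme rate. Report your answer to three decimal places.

The false-alarm rate is 0/40 = 0, so apply the 1/(2N) correction: FA → 1/(2·40) = 0.01250.
z(H) = z(0.80000) = 0.8416
z(FA) = z(0.01250) = -2.2414
d' = 0.8416 − (-2.2414) = 3.0830

d' = 3.083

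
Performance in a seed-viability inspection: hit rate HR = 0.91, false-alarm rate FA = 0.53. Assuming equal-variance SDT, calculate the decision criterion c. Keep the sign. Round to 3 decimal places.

z(H) = 1.3408
z(FA) = 0.0753
c = −½·[z(H) + z(FA)] = −0.5 × (1.3408 + 0.0753) = -0.70805
c < 0: the technician has a liberal response bias.

c = -0.708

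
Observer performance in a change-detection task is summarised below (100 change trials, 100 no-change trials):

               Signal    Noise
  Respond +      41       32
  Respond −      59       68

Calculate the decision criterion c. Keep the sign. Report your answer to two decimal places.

c = 0.35

H = 41/100 = 0.4100
FA = 32/100 = 0.3200
z(0.4100) = -0.228, z(0.3200) = -0.468
c = −½·[z(H) + z(FA)] = −0.5 × (-0.228 + (-0.468)) = 0.348
c > 0: the observer has a conservative response bias.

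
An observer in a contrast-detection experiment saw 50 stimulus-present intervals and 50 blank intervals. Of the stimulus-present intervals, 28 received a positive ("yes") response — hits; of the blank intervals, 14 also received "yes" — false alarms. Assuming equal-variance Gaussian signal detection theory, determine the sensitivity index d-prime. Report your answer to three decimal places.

H = 28/50 = 0.5600
FA = 14/50 = 0.2800
Φ⁻¹(H) = Φ⁻¹(0.5600) = 0.1510
Φ⁻¹(FA) = Φ⁻¹(0.2800) = -0.5828
d' = z(H) − z(FA) = 0.1510 − (-0.5828) = 0.7338

d-prime = 0.734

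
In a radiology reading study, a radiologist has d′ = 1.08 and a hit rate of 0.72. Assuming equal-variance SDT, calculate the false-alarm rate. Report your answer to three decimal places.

z(hit rate) = z(0.72) = 0.5828
z(FA) = z(H) − d' = 0.5828 − 1.08 = -0.4972
false-alarm rate = Φ(-0.4972) = 0.3095

false-alarm rate = 0.310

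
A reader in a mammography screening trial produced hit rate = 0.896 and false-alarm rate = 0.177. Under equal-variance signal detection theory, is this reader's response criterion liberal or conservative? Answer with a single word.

z(H) = 1.259, z(FA) = -0.927
c = −½·(z(H) + z(FA)) = -0.166
c < 0 → liberal criterion (biased toward responding “yes”).

liberal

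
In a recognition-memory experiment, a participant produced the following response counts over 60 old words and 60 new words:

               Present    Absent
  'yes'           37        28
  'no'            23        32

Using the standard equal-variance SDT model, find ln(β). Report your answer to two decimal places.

H = 37/60 = 0.6167
FA = 28/60 = 0.4667
z(H) = z(0.6167) = 0.297
z(FA) = z(0.4667) = -0.084
ln β = −½·[z(H)² − z(FA)²] = −0.5 × (0.088 − 0.007) = -0.0405

ln β = -0.04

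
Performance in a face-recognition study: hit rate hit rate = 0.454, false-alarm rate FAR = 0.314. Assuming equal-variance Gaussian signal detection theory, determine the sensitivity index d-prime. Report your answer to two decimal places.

d-prime = 0.37

z(0.454) = -0.1156, z(0.314) = -0.4845
d' = z(H) − z(FA) = -0.1156 − (-0.4845) = 0.3689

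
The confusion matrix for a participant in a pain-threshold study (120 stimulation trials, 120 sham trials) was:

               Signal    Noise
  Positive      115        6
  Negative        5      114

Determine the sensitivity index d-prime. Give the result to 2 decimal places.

H = 115/120 = 0.9583
FA = 6/120 = 0.0500
Φ⁻¹(H) = 1.7313
Φ⁻¹(FA) = -1.6449
d' = z(H) − z(FA) = 1.7313 − (-1.6449) = 3.3762

d-prime = 3.38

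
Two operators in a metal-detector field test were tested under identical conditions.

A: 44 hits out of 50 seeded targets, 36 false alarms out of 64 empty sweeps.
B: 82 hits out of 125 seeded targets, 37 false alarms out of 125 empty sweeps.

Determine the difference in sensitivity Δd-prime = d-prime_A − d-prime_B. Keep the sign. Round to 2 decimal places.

A: z(0.8800) = 1.175, z(0.5625) = 0.157, d' = 1.018
B: z(0.6560) = 0.402, z(0.2960) = -0.536, d' = 0.938
Δd' = d'_A − d'_B = 1.018 − 0.938 = 0.080
A has the higher sensitivity.

Δd-prime = 0.08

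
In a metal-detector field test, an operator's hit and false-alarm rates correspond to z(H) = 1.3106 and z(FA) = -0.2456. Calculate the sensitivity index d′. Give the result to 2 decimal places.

d' = z(H) − z(FA) = 1.3106 − (-0.2456) = 1.5562

d′ = 1.56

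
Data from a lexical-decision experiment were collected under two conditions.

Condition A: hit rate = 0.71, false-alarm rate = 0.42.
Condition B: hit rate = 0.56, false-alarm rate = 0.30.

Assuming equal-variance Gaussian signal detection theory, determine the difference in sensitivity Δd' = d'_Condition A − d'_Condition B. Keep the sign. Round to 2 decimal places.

Condition A: z(0.71) = 0.553, z(0.42) = -0.202, d' = 0.755
Condition B: z(0.56) = 0.151, z(0.30) = -0.524, d' = 0.675
Δd' = d'_Condition A − d'_Condition B = 0.755 − 0.675 = 0.080
Condition A has the higher sensitivity.

Δd' = 0.08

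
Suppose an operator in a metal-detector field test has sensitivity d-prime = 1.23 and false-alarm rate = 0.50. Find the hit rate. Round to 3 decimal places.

hit rate = 0.891

z(false-alarm rate) = z(0.50) = 0.0000
z(H) = z(FA) + d' = 0.0000 + 1.23 = 1.2300
hit rate = Φ(1.2300) = 0.8907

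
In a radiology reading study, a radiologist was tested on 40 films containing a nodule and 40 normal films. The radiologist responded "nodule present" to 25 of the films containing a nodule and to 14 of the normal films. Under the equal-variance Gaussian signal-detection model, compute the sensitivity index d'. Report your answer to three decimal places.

H = 25/40 = 0.6250
FA = 14/40 = 0.3500
Φ⁻¹(H) = Φ⁻¹(0.6250) = 0.3186
Φ⁻¹(FA) = Φ⁻¹(0.3500) = -0.3853
d' = z(H) − z(FA) = 0.3186 − (-0.3853) = 0.7039

d' = 0.704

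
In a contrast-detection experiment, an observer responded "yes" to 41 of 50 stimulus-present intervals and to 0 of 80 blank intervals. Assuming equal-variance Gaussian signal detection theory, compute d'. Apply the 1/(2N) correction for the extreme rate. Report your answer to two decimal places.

d' = 3.41

The false-alarm rate is 0/80 = 0, so apply the 1/(2N) correction: FA → 1/(2·80) = 0.00625.
z(H) = z(0.82000) = 0.915
z(FA) = z(0.00625) = -2.498
d' = 0.915 − (-2.498) = 3.413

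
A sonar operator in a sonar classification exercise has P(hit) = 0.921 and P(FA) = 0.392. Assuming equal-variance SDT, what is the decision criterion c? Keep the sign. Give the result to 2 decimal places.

c = -0.57

z(H) = z(0.921) = 1.4118
z(FA) = z(0.392) = -0.2741
c = −½·[z(H) + z(FA)] = −0.5 × (1.4118 + (-0.2741)) = -0.56885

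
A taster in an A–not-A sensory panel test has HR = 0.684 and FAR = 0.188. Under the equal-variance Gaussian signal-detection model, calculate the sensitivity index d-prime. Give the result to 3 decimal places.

d-prime = 1.364

z(0.684) = 0.4789, z(0.188) = -0.8853
d' = z(H) − z(FA) = 0.4789 − (-0.8853) = 1.3642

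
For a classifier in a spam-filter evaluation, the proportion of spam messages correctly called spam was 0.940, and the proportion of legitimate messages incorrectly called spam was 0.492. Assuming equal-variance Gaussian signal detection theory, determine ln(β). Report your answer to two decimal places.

Φ⁻¹(H) = 1.555
Φ⁻¹(FA) = -0.020
ln β = −½·[z(H)² − z(FA)²] = −0.5 × (2.418 − 0.000) = -1.209

ln β = -1.21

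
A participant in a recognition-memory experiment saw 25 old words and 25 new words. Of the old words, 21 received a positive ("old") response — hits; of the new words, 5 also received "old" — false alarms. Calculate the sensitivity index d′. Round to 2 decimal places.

H = 21/25 = 0.8400
FA = 5/25 = 0.2000
z(H) = 0.994
z(FA) = -0.842
d' = z(H) − z(FA) = 0.994 − (-0.842) = 1.836

d′ = 1.84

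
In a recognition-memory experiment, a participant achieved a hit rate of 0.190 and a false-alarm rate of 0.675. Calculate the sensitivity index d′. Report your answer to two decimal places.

d′ = -1.33

z(H) = -0.878
z(FA) = 0.454
d' = z(H) − z(FA) = -0.878 − 0.454 = -1.332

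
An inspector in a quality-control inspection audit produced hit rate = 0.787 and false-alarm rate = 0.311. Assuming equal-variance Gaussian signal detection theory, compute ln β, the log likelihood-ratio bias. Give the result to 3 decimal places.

z(0.787) = 0.7961, z(0.311) = -0.4930
ln β = −½·[z(H)² − z(FA)²] = −0.5 × (0.6338 − 0.2430) = -0.1954

ln β = -0.195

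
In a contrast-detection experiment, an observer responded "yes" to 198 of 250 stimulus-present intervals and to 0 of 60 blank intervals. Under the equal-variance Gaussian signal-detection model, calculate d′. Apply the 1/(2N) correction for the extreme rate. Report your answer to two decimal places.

The false-alarm rate is 0/60 = 0, so apply the 1/(2N) correction: FA → 1/(2·60) = 0.00833.
z(H) = z(0.79200) = 0.813
z(FA) = z(0.00833) = -2.394
d' = 0.813 − (-2.394) = 3.207

d′ = 3.21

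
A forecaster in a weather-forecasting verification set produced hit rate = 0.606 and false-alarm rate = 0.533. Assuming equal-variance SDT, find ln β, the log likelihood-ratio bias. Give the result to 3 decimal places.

ln β = -0.033

z(0.606) = 0.2689, z(0.533) = 0.0828
ln β = −½·[z(H)² − z(FA)²] = −0.5 × (0.0723 − 0.0069) = -0.0327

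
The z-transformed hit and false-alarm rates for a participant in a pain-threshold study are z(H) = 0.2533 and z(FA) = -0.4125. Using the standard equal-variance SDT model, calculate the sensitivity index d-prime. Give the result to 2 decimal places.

d-prime = 0.67

d' = z(H) − z(FA) = 0.2533 − (-0.4125) = 0.6658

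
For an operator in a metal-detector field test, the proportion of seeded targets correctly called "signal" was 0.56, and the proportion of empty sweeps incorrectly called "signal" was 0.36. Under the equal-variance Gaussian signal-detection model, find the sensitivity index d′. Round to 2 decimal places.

d′ = 0.51

z(H) = 0.151
z(FA) = -0.358
d' = z(H) − z(FA) = 0.151 − (-0.358) = 0.509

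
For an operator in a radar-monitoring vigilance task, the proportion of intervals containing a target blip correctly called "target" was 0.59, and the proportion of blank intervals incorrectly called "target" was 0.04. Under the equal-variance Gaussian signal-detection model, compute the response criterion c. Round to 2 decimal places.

Φ⁻¹(H) = Φ⁻¹(0.59) = 0.2275
Φ⁻¹(FA) = Φ⁻¹(0.04) = -1.7507
c = −½·[z(H) + z(FA)] = −0.5 × (0.2275 + (-1.7507)) = 0.7616

c = 0.76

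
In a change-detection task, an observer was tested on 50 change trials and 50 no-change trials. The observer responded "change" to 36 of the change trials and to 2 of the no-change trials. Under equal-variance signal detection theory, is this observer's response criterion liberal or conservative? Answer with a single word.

conservative

z(H) = 0.583, z(FA) = -1.751
c = −½·(z(H) + z(FA)) = 0.584
c > 0 → conservative criterion (biased toward responding “no”).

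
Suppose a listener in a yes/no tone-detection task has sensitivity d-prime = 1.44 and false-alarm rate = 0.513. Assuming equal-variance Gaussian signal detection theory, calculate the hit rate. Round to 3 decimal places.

z(false-alarm rate) = z(0.513) = 0.0326
z(H) = z(FA) + d' = 0.0326 + 1.44 = 1.4726
hit rate = Φ(1.4726) = 0.9296

hit rate = 0.930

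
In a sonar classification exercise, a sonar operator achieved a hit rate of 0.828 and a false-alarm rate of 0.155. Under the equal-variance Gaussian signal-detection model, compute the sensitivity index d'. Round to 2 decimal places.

z(0.828) = 0.946, z(0.155) = -1.015
d' = z(H) − z(FA) = 0.946 − (-1.015) = 1.961

d' = 1.96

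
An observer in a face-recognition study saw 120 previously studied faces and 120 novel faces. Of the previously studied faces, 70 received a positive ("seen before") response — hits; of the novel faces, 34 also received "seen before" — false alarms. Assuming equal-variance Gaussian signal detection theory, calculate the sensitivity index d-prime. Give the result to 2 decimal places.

H = 70/120 = 0.5833
FA = 34/120 = 0.2833
z(H) = 0.2103
z(FA) = -0.5731
d' = z(H) − z(FA) = 0.2103 − (-0.5731) = 0.7834

d-prime = 0.78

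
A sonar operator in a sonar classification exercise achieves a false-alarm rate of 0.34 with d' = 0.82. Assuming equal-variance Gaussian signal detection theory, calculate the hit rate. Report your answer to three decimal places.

hit rate = 0.658

z(false-alarm rate) = z(0.34) = -0.4125
z(H) = z(FA) + d' = -0.4125 + 0.82 = 0.4075
hit rate = Φ(0.4075) = 0.6582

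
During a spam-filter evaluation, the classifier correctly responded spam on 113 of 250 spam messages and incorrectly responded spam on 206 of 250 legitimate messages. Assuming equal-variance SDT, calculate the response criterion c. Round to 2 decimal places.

H = 113/250 = 0.4520
FA = 206/250 = 0.8240
Φ⁻¹(H) = -0.121
Φ⁻¹(FA) = 0.931
c = −½·[z(H) + z(FA)] = −0.5 × (-0.121 + 0.931) = -0.405
c < 0: the classifier has a liberal response bias.

c = -0.41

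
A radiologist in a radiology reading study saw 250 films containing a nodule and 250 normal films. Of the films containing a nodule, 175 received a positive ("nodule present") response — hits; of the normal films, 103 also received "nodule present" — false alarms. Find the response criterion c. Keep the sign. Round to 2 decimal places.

H = 175/250 = 0.7000
FA = 103/250 = 0.4120
z(0.7000) = 0.5244, z(0.4120) = -0.2224
c = −½·[z(H) + z(FA)] = −0.5 × (0.5244 + (-0.2224)) = -0.1510
c < 0: the radiologist has a liberal response bias.

c = -0.15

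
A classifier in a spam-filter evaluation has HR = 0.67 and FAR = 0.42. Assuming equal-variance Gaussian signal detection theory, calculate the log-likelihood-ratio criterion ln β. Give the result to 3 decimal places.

ln β = -0.076

z(0.67) = 0.4399, z(0.42) = -0.2019
ln β = −½·[z(H)² − z(FA)²] = −0.5 × (0.1935 − 0.0408) = -0.07635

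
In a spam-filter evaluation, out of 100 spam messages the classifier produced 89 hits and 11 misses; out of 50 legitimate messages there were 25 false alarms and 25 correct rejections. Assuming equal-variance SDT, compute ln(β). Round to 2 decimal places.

H = 89/100 = 0.8900
FA = 25/50 = 0.5000
z(H) = z(0.8900) = 1.227
z(FA) = z(0.5000) = 0.000
ln β = −½·[z(H)² − z(FA)²] = −0.5 × (1.506 − 0.000) = -0.753

ln β = -0.75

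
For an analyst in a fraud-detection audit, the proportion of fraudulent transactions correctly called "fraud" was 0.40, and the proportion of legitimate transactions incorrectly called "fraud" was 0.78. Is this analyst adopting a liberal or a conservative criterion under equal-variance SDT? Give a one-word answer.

z(H) = -0.253, z(FA) = 0.772
c = −½·(z(H) + z(FA)) = -0.2595
c < 0 → liberal criterion (biased toward responding “yes”).

liberal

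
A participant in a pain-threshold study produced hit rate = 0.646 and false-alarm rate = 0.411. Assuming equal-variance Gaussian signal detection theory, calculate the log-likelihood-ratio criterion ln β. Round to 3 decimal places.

z(H) = 0.3745
z(FA) = -0.2250
ln β = −½·[z(H)² − z(FA)²] = −0.5 × (0.1403 − 0.0506) = -0.04485

ln β = -0.045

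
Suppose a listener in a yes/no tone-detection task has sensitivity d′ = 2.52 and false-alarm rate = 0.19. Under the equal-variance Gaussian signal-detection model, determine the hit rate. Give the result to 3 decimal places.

z(false-alarm rate) = z(0.19) = -0.8779
z(H) = z(FA) + d' = -0.8779 + 2.52 = 1.6421
hit rate = Φ(1.6421) = 0.9497

hit rate = 0.950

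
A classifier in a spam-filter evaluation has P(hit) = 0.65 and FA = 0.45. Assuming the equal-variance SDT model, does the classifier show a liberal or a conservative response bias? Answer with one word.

z(H) = 0.385, z(FA) = -0.126
c = −½·(z(H) + z(FA)) = -0.1295
c < 0 → liberal criterion (biased toward responding “yes”).

liberal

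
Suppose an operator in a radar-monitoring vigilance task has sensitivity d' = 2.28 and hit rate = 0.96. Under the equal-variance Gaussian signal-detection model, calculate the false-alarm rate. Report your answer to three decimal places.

false-alarm rate = 0.298

z(hit rate) = z(0.96) = 1.7507
z(FA) = z(H) − d' = 1.7507 − 2.28 = -0.5293
false-alarm rate = Φ(-0.5293) = 0.2983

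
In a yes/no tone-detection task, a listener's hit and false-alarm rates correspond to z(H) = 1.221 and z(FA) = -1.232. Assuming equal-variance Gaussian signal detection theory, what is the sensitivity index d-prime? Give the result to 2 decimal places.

d' = z(H) − z(FA) = 1.221 − (-1.232) = 2.453

d-prime = 2.45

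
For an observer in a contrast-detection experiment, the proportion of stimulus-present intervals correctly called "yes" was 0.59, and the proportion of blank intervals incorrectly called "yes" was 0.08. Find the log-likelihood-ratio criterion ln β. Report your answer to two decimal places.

Φ⁻¹(H) = Φ⁻¹(0.59) = 0.228
Φ⁻¹(FA) = Φ⁻¹(0.08) = -1.405
ln β = −½·[z(H)² − z(FA)²] = −0.5 × (0.052 − 1.974) = 0.961

ln β = 0.96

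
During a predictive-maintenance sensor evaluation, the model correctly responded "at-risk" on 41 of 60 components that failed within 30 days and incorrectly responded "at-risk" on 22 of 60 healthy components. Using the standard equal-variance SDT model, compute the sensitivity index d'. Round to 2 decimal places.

d' = 0.82

H = 41/60 = 0.6833
FA = 22/60 = 0.3667
z(H) = 0.477
z(FA) = -0.341
d' = z(H) − z(FA) = 0.477 − (-0.341) = 0.818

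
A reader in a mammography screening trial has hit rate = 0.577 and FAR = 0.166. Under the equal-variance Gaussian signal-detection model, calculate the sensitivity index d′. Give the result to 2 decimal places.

Φ⁻¹(0.577) = 0.194, Φ⁻¹(0.166) = -0.970
d' = z(H) − z(FA) = 0.194 − (-0.970) = 1.164

d′ = 1.16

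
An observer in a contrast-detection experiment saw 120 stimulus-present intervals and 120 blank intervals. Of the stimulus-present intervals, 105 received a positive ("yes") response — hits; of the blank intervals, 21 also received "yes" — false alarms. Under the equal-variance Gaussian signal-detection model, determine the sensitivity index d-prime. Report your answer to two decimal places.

H = 105/120 = 0.8750
FA = 21/120 = 0.1750
Φ⁻¹(0.8750) = 1.1503, Φ⁻¹(0.1750) = -0.9346
d' = z(H) − z(FA) = 1.1503 − (-0.9346) = 2.0849

d-prime = 2.08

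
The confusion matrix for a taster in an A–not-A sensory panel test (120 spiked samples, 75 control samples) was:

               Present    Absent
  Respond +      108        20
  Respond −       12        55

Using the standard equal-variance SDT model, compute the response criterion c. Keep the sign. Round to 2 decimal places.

H = 108/120 = 0.9000
FA = 20/75 = 0.2667
Φ⁻¹(0.9000) = 1.282, Φ⁻¹(0.2667) = -0.623
c = −½·[z(H) + z(FA)] = −0.5 × (1.282 + (-0.623)) = -0.3295
c < 0: the taster has a liberal response bias.

c = -0.33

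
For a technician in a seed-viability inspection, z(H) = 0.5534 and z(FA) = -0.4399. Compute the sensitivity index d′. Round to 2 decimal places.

d′ = 0.99

d' = z(H) − z(FA) = 0.5534 − (-0.4399) = 0.9933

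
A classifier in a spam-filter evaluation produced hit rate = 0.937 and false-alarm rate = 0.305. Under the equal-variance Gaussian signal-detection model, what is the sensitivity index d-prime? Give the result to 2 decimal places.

d-prime = 2.04

z(0.937) = 1.530, z(0.305) = -0.510
d' = z(H) − z(FA) = 1.530 − (-0.510) = 2.040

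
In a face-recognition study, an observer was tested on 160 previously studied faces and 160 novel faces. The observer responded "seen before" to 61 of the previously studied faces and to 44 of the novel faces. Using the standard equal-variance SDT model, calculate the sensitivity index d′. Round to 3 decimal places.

d′ = 0.296

H = 61/160 = 0.3812
FA = 44/160 = 0.2750
z(0.3812) = -0.3023, z(0.2750) = -0.5978
d' = z(H) − z(FA) = -0.3023 − (-0.5978) = 0.2955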